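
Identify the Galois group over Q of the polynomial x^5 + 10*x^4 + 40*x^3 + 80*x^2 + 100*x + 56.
The polynomial f is an irreducible quintic over Q, so G = Gal(f/Q) is a transitive subgroup of S_5: one of C_5 (5T1, order 5), D_5 (5T2, order 10), F_20 (5T3, order 20), A_5 (5T4, order 60) or S_5 (5T5, order 120). The discriminant of f is 1024000000 = 32000^2, a perfect square, so G is contained in A_5. The transitive groups of degree 5 contained in A_5 are: C_5 (5T1, order 5), D_5 (5T2, order 10), A_5 (5T4, order 60). By Dedekind's theorem, for a prime p not dividing disc(f) the degrees of the irreducible factors of f mod p form the cycle type of an element of G. Factoring f modulo the 2 such primes p <= 7 (skipping 2, 5, which divide the discriminant), each new pattern first appears at: mod 3: f = (x^5 + x^4 + x^3 + 2x^2 + x + 2), pattern 5; mod 7: f = (x)(x + 6)(x^3 + 4x^2 + 2x + 5), pattern 3+1+1. No other pattern occurs in this range, so the set of observed cycle types is {5, 3+1+1}. Among the candidates above, the only group containing elements of all these cycle types is A_5 (5T4) — each of C_5 (5T1), D_5 (5T2) lacks at least one of them. Hence G = A_5 (5T4), of order 60.

A_5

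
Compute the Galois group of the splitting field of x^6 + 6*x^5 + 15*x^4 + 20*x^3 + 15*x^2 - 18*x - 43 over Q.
A_6 (also written A6)

The polynomial f is an irreducible sextic over Q, so G = Gal(f/Q) is one of the 16 transitive subgroups 6T1, ..., 6T16 of S_6. The discriminant of f is 746496000000 = 864000^2, a perfect square, so G is contained in A_6. The transitive groups of degree 6 contained in A_6 are: A_4 (6T4, order 12), S_4 (6T7, order 24), (C_3 x C_3) : C_4 (6T10, order 36), PSL(2,5) (6T12, order 60), A_6 (6T15, order 360). By Dedekind's theorem, for a prime p not dividing disc(f) the degrees of the irreducible factors of f mod p form the cycle type of an element of G. Factoring f modulo the 6 such primes p <= 23 (skipping 2, 3, 5, which divide the discriminant), each new pattern first appears at: mod 7: f = (x + 5)(x^5 + x^4 + 3x^3 + 5x^2 + 4x + 4), pattern 5+1; mod 23: f = (x + 3)(x + 12)(x + 17)(x^3 + 20x^2 + 4x + 15), pattern 3+1+1+1. No other pattern occurs in this range, so the set of observed cycle types is {5+1, 3+1+1+1}. Among the candidates above, the only group containing elements of all these cycle types is A_6 (6T15) — each of A_4 (6T4), S_4 (6T7), (C_3 x C_3) : C_4 (6T10), PSL(2,5) (6T12) lacks at least one of them. Hence G = A_6 (6T15), of order 360.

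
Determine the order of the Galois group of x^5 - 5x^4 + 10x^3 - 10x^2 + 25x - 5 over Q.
The degree of the splitting field over Q equals the order of the Galois group, so first determine the group. The polynomial f is an irreducible quintic over Q, so G = Gal(f/Q) is a transitive subgroup of S_5: one of C_5 (5T1, order 5), D_5 (5T2, order 10), F_20 (5T3, order 20), A_5 (5T4, order 60) or S_5 (5T5, order 120). The discriminant of f is 1024000000 = 32000^2, a perfect square, so G is contained in A_5. The transitive groups of degree 5 contained in A_5 are: C_5 (5T1, order 5), D_5 (5T2, order 10), A_5 (5T4, order 60). By Dedekind's theorem, for a prime p not dividing disc(f) the degrees of the irreducible factors of f mod p form the cycle type of an element of G. Factoring f modulo the 2 such primes p <= 7 (skipping 2, 5, which divide the discriminant), each new pattern first appears at: mod 3: f = (x^5 + x^4 + x^3 + 2x^2 + x + 1), pattern 5; mod 7: f = (x + 1)(x + 2)(x^3 + 6x^2 + 4x + 1), pattern 3+1+1. No other pattern occurs in this range, so the set of observed cycle types is {5, 3+1+1}. Among the candidates above, the only group containing elements of all these cycle types is A_5 (5T4) — each of C_5 (5T1), D_5 (5T2) lacks at least one of them. Hence G = A_5 (5T4), of order 60. The Galois group A_5 (5T4) has order 60, so the splitting field has degree 60 over Q.

60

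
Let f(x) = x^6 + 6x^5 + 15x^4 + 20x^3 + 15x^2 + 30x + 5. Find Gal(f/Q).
The polynomial f is an irreducible sextic over Q, so G = Gal(f/Q) is one of the 16 transitive subgroups 6T1, ..., 6T16 of S_6. The discriminant of f is 746496000000 = 864000^2, a perfect square, so G is contained in A_6. The transitive groups of degree 6 contained in A_6 are: A_4 (6T4, order 12), S_4 (6T7, order 24), (C_3 x C_3) : C_4 (6T10, order 36), PSL(2,5) (6T12, order 60), A_6 (6T15, order 360). By Dedekind's theorem, for a prime p not dividing disc(f) the degrees of the irreducible factors of f mod p form the cycle type of an element of G. Factoring f modulo the 6 such primes p <= 23 (skipping 2, 3, 5, which divide the discriminant), each new pattern first appears at: mod 7: f = (x + 4)(x^5 + 2x^4 + 6x^2 + 5x + 3), pattern 5+1; mod 23: f = (x + 8)(x + 13)(x + 22)(x^3 + 9x^2 + 5x + 13), pattern 3+1+1+1. No other pattern occurs in this range, so the set of observed cycle types is {5+1, 3+1+1+1}. Among the candidates above, the only group containing elements of all these cycle types is A_6 (6T15) — each of A_4 (6T4), S_4 (6T7), (C_3 x C_3) : C_4 (6T10), PSL(2,5) (6T12) lacks at least one of them. Hence G = A_6 (6T15), of order 360.

A_6 (order 360)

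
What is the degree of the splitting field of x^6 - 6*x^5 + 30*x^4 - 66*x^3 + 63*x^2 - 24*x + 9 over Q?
120

The degree of the splitting field over Q equals the order of the Galois group, so first determine the group. The polynomial f is an irreducible sextic over Q, so G = Gal(f/Q) is one of the 16 transitive subgroups 6T1, ..., 6T16 of S_6. The discriminant of f is -5217636731328, which is not a perfect square, so G is not contained in A_6. The transitive groups of degree 6 not contained in A_6 are: C_6 (6T1, order 6), S_3 (6T2, order 6), D_6 (6T3, order 12), C_3 x S_3 (6T5, order 18), A_4 x C_2 (6T6, order 24), S_4 (6T8, order 24), S_3 x S_3 (6T9, order 36), S_4 x C_2 (6T11, order 48), (S_3 x S_3) : C_2 (6T13, order 72), PGL(2,5) (6T14, order 120), S_6 (6T16, order 720). By Dedekind's theorem, for a prime p not dividing disc(f) the degrees of the irreducible factors of f mod p form the cycle type of an element of G. Factoring f modulo the 21 such primes p <= 89 (skipping 2, 3, 7, which divide the discriminant), each new pattern first appears at: mod 5: f = (x^6 + 4x^5 + 4x^3 + 3x^2 + x + 4), pattern 6; mod 11: f = (x + 2)(x^5 + 3x^4 + 2x^3 + 7x^2 + 5x + 10), pattern 5+1; mod 13: f = (x + 2)(x + 4)(x^4 + x^3 + 3x^2 + 12x + 6), pattern 4+1+1; mod 23: f = (x + 10)(x + 12)(x^2 + 3x + 16)(x^2 + 15x + 5), pattern 2+2+1+1; mod 43: f = (x^3 + 2x^2 + 24x + 7)(x^3 + 35x^2 + 22x + 32), pattern 3+3; mod 61: f = (x^2 + 3x + 30)(x^2 + 14x + 43)(x^2 + 38x + 1), pattern 2+2+2. No other pattern occurs in this range, so the set of observed cycle types is {6, 5+1, 4+1+1, 2+2+1+1, 3+3, 2+2+2}. The candidates containing elements of all these cycle types are PGL(2,5) (6T14) of order 120, S_6 (6T16) of order 720; the others are excluded. The observed types are precisely the cycle types that occur in PGL(2,5) (6T14) (apart from the identity). Each of the other remaining candidates has further cycle types, and by the Chebotarev density theorem the matching factorization patterns would occur for a proportion of primes equal to their share of the group: S_6 (6T16) additionally contains elements of type 4+2, 3+2+1, 3+1+1+1, 2+1+1+1+1 (265 of its 720 elements, about 37% of primes). None of the 21 primes tested shows any such pattern (for each of these groups the chance of that is below 10^-4), which rules them out. Hence G = PGL(2,5) (6T14), of order 120. The Galois group PGL(2,5) (6T14) has order 120, so the splitting field has degree 120 over Q.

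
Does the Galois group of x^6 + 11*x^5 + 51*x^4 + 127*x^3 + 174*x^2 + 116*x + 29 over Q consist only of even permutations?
The polynomial is irreducible of degree 6 over Q. Its discriminant is 525625 = 725^2, a perfect square. A Galois group lies in the alternating group exactly when the discriminant is a square in Q, so the Galois group ((C_3 x C_3) : C_4) is contained in A_6.

Yes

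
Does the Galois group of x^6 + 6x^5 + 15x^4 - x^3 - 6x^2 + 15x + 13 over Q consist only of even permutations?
The polynomial is irreducible of degree 6 over Q. Its discriminant is -2573642648187, which is not a perfect square. A Galois group lies in the alternating group exactly when the discriminant is a square in Q, so the Galois group ((S_3 x S_3) : C_2) is not contained in A_6.

No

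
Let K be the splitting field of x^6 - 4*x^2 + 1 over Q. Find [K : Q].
The degree of the splitting field over Q equals the order of the Galois group, so first determine the group. The polynomial f is an irreducible sextic over Q, so G = Gal(f/Q) is one of the 16 transitive subgroups 6T1, ..., 6T16 of S_6. The discriminant of f is -3356224, which is not a perfect square, so G is not contained in A_6. The transitive groups of degree 6 not contained in A_6 are: C_6 (6T1, order 6), S_3 (6T2, order 6), D_6 (6T3, order 12), C_3 x S_3 (6T5, order 18), A_4 x C_2 (6T6, order 24), S_4 (6T8, order 24), S_3 x S_3 (6T9, order 36), S_4 x C_2 (6T11, order 48), (S_3 x S_3) : C_2 (6T13, order 72), PGL(2,5) (6T14, order 120), S_6 (6T16, order 720). By Dedekind's theorem, for a prime p not dividing disc(f) the degrees of the irreducible factors of f mod p form the cycle type of an element of G. Factoring f modulo the 67 such primes p <= 347 (skipping 2, 229, which divide the discriminant), each new pattern first appears at: mod 3: f = (x^6 + 2x^2 + 1), pattern 6; mod 5: f = (x^3 + 2x^2 + 2x + 2)(x^3 + 3x^2 + 2x + 3), pattern 3+3; mod 7: f = (x + 2)(x + 5)(x^4 + 4x^2 + 5), pattern 4+1+1; mod 13: f = (x^2 + 5)(x^4 + 8x^2 + 8), pattern 4+2; mod 23: f = (x^2 + 12)(x^2 + 5x + 18)(x^2 + 18x + 18), pattern 2+2+2; mod 29: f = (x + 10)(x + 19)(x^2 + x + 7)(x^2 + 28x + 7), pattern 2+2+1+1; mod 193: f = (x + 6)(x + 44)(x + 94)(x + 99)(x + 149)(x + 187), pattern 1+1+1+1+1+1; mod 347: f = (x + 3)(x + 151)(x + 196)(x + 344)(x^2 + 255), pattern 2+1+1+1+1. No other pattern occurs in this range, so the set of observed cycle types is {6, 3+3, 4+1+1, 4+2, 2+2+2, 2+2+1+1, 1+1+1+1+1+1, 2+1+1+1+1}. The candidates containing elements of all these cycle types are S_4 x C_2 (6T11) of order 48, S_6 (6T16) of order 720; the others are excluded. The observed types are precisely the cycle types that occur in S_4 x C_2 (6T11). Each of the other remaining candidates has further cycle types, and by the Chebotarev density theorem the matching factorization patterns would occur for a proportion of primes equal to their share of the group: S_6 (6T16) additionally contains elements of type 5+1, 3+2+1, 3+1+1+1 (304 of its 720 elements, about 42% of primes). None of the 67 primes tested shows any such pattern (for each of these groups the chance of that is below 10^-4), which rules them out. Hence G = S_4 x C_2 (6T11), of order 48. The Galois group S_4 x C_2 (6T11) has order 48, so the splitting field has degree 48 over Q.

48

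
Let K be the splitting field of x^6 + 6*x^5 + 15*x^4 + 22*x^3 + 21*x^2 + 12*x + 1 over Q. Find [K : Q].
36

The degree of the splitting field over Q equals the order of the Galois group, so first determine the group. The polynomial f is an irreducible sextic over Q, so G = Gal(f/Q) is one of the 16 transitive subgroups 6T1, ..., 6T16 of S_6. The discriminant of f is 5038848, which is not a perfect square, so G is not contained in A_6. The transitive groups of degree 6 not contained in A_6 are: C_6 (6T1, order 6), S_3 (6T2, order 6), D_6 (6T3, order 12), C_3 x S_3 (6T5, order 18), A_4 x C_2 (6T6, order 24), S_4 (6T8, order 24), S_3 x S_3 (6T9, order 36), S_4 x C_2 (6T11, order 48), (S_3 x S_3) : C_2 (6T13, order 72), PGL(2,5) (6T14, order 120), S_6 (6T16, order 720). By Dedekind's theorem, for a prime p not dividing disc(f) the degrees of the irreducible factors of f mod p form the cycle type of an element of G. Factoring f modulo the 23 such primes p <= 97 (skipping 2, 3, which divide the discriminant), each new pattern first appears at: mod 5: f = (x^6 + x^5 + 2x^3 + x^2 + 2x + 1), pattern 6; mod 11: f = (x + 7)(x + 9)(x^2 + 5x + 2)(x^2 + 7x + 9), pattern 2+2+1+1; mod 13: f = (x + 8)(x + 9)(x + 12)(x^3 + 3x^2 + 3x + 11), pattern 3+1+1+1; mod 31: f = (x^2 + 19x + 14)(x^2 + 24x + 3)(x^2 + 25x + 17), pattern 2+2+2; mod 97: f = (x^3 + 3x^2 + 3x + 12)(x^3 + 3x^2 + 3x + 89), pattern 3+3. No other pattern occurs in this range, so the set of observed cycle types is {6, 2+2+1+1, 3+1+1+1, 2+2+2, 3+3}. The candidates containing elements of all these cycle types are S_3 x S_3 (6T9) of order 36, (S_3 x S_3) : C_2 (6T13) of order 72, S_6 (6T16) of order 720; the others are excluded. The observed types are precisely the cycle types that occur in S_3 x S_3 (6T9) (apart from the identity). Each of the other remaining candidates has further cycle types, and by the Chebotarev density theorem the matching factorization patterns would occur for a proportion of primes equal to their share of the group: (S_3 x S_3) : C_2 (6T13) additionally contains elements of type 4+2, 3+2+1, 2+1+1+1+1 (36 of its 72 elements, about 50% of primes); S_6 (6T16) additionally contains elements of type 5+1, 4+2, 4+1+1, 3+2+1, 2+1+1+1+1 (459 of its 720 elements, about 64% of primes). None of the 23 primes tested shows any such pattern (for each of these groups the chance of that is below 10^-4), which rules them out. Hence G = S_3 x S_3 (6T9), of order 36. The Galois group S_3 x S_3 (6T9) has order 36, so the splitting field has degree 36 over Q.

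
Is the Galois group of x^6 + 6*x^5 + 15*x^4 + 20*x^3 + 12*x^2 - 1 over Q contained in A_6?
The polynomial is irreducible of degree 6 over Q. Its discriminant is -419904, which is not a perfect square. A Galois group lies in the alternating group exactly when the discriminant is a square in Q, so the Galois group (A_4 x C_2) is not contained in A_6.

No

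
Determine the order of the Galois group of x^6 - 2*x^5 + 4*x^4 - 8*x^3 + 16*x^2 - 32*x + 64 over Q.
The degree of the splitting field over Q equals the order of the Galois group, so first determine the group. The polynomial f is an irreducible sextic over Q, so G = Gal(f/Q) is one of the 16 transitive subgroups 6T1, ..., 6T16 of S_6. The discriminant of f is -18046378835968, which is not a perfect square, so G is not contained in A_6. The transitive groups of degree 6 not contained in A_6 are: C_6 (6T1, order 6), S_3 (6T2, order 6), D_6 (6T3, order 12), C_3 x S_3 (6T5, order 18), A_4 x C_2 (6T6, order 24), S_4 (6T8, order 24), S_3 x S_3 (6T9, order 36), S_4 x C_2 (6T11, order 48), (S_3 x S_3) : C_2 (6T13, order 72), PGL(2,5) (6T14, order 120), S_6 (6T16, order 720). By Dedekind's theorem, for a prime p not dividing disc(f) the degrees of the irreducible factors of f mod p form the cycle type of an element of G. Factoring f modulo the 37 such primes p <= 167 (skipping 2, 7, which divide the discriminant), each new pattern first appears at: mod 3: f = (x^6 + x^5 + x^4 + x^3 + x^2 + x + 1), pattern 6; mod 11: f = (x^3 + x^2 + 5x + 8)(x^3 + 8x^2 + 2x + 8), pattern 3+3; mod 13: f = (x^2 + x + 4)(x^2 + 3x + 4)(x^2 + 7x + 4), pattern 2+2+2; mod 29: f = (x + 3)(x + 11)(x + 14)(x + 17)(x + 19)(x + 21), pattern 1+1+1+1+1+1. No other pattern occurs in this range, so the set of observed cycle types is {6, 3+3, 2+2+2, 1+1+1+1+1+1}. The candidates containing elements of all these cycle types are C_6 (6T1) of order 6, D_6 (6T3) of order 12, C_3 x S_3 (6T5) of order 18, A_4 x C_2 (6T6) of order 24, S_3 x S_3 (6T9) of order 36, S_4 x C_2 (6T11) of order 48, (S_3 x S_3) : C_2 (6T13) of order 72, PGL(2,5) (6T14) of order 120, S_6 (6T16) of order 720; the others are excluded. The observed types are precisely the cycle types that occur in C_6 (6T1). Each of the other remaining candidates has further cycle types, and by the Chebotarev density theorem the matching factorization patterns would occur for a proportion of primes equal to their share of the group: D_6 (6T3) additionally contains elements of type 2+2+1+1 (3 of its 12 elements, about 25% of primes); C_3 x S_3 (6T5) additionally contains elements of type 3+1+1+1 (4 of its 18 elements, about 22% of primes); A_4 x C_2 (6T6) additionally contains elements of type 2+2+1+1, 2+1+1+1+1 (6 of its 24 elements, about 25% of primes); S_3 x S_3 (6T9) additionally contains elements of type 3+1+1+1, 2+2+1+1 (13 of its 36 elements, about 36% of primes); S_4 x C_2 (6T11) additionally contains elements of type 4+2, 4+1+1, 2+2+1+1, 2+1+1+1+1 (24 of its 48 elements, about 50% of primes); (S_3 x S_3) : C_2 (6T13) additionally contains elements of type 4+2, 3+2+1, 3+1+1+1, 2+2+1+1, 2+1+1+1+1 (49 of its 72 elements, about 68% of primes); PGL(2,5) (6T14) additionally contains elements of type 5+1, 4+1+1, 2+2+1+1 (69 of its 120 elements, about 58% of primes); S_6 (6T16) additionally contains elements of type 5+1, 4+2, 4+1+1, 3+2+1, 3+1+1+1, 2+2+1+1, 2+1+1+1+1 (544 of its 720 elements, about 76% of primes). None of the 37 primes tested shows any such pattern (for each of these groups the chance of that is below 10^-4), which rules them out. Hence G = C_6 (6T1), of order 6. The Galois group C_6 (6T1) has order 6, so the splitting field has degree 6 over Q.

6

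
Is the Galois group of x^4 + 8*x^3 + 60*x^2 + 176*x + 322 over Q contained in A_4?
The polynomial is irreducible of degree 4 over Q. Its discriminant is 1088391168, which is not a perfect square. A Galois group lies in the alternating group exactly when the discriminant is a square in Q, so the Galois group (C_4) is not contained in A_4.

No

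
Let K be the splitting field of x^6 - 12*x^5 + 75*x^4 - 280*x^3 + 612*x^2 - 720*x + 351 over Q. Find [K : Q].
The degree of the splitting field over Q equals the order of the Galois group, so first determine the group. The polynomial f is an irreducible sextic over Q, so G = Gal(f/Q) is one of the 16 transitive subgroups 6T1, ..., 6T16 of S_6. The discriminant of f is 81663349824 = 285768^2, a perfect square, so G is contained in A_6. The transitive groups of degree 6 contained in A_6 are: A_4 (6T4, order 12), S_4 (6T7, order 24), (C_3 x C_3) : C_4 (6T10, order 36), PSL(2,5) (6T12, order 60), A_6 (6T15, order 360). By Dedekind's theorem, for a prime p not dividing disc(f) the degrees of the irreducible factors of f mod p form the cycle type of an element of G. Factoring f modulo the 33 such primes p <= 151 (skipping 2, 3, 7, which divide the discriminant), each new pattern first appears at: mod 5: f = (x^3 + x + 1)(x^3 + 3x^2 + 4x + 1), pattern 3+3; mod 13: f = (x)(x + 9)(x^2 + 9x + 2)(x^2 + 9x + 12), pattern 2+2+1+1. No other pattern occurs in this range, so the set of observed cycle types is {3+3, 2+2+1+1}. The candidates containing elements of all these cycle types are A_4 (6T4) of order 12, S_4 (6T7) of order 24, (C_3 x C_3) : C_4 (6T10) of order 36, PSL(2,5) (6T12) of order 60, A_6 (6T15) of order 360; the others are excluded. The observed types are precisely the cycle types that occur in A_4 (6T4) (apart from the identity). Each of the other remaining candidates has further cycle types, and by the Chebotarev density theorem the matching factorization patterns would occur for a proportion of primes equal to their share of the group: S_4 (6T7) additionally contains elements of type 4+2 (6 of its 24 elements, about 25% of primes); (C_3 x C_3) : C_4 (6T10) additionally contains elements of type 4+2, 3+1+1+1 (22 of its 36 elements, about 61% of primes); PSL(2,5) (6T12) additionally contains elements of type 5+1 (24 of its 60 elements, about 40% of primes); A_6 (6T15) additionally contains elements of type 5+1, 4+2, 3+1+1+1 (274 of its 360 elements, about 76% of primes). None of the 33 primes tested shows any such pattern (for each of these groups the chance of that is below 10^-4), which rules them out. Hence G = A_4 (6T4), of order 12. The Galois group A_4 (6T4) has order 12, so the splitting field has degree 12 over Q.

12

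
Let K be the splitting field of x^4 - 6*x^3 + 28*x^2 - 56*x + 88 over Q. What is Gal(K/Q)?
4T5: S_4

The polynomial is an irreducible quartic over Q and its discriminant is 103424, which is not a perfect square, so the Galois group is not contained in A_4. The resolvent cubic y^3 - 28*y^2 - 16*y + 3552 is irreducible over Q. An irreducible resolvent with non-square discriminant gives S_4.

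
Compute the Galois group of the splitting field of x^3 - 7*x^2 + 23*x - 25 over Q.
S_3 (also written S3)

The polynomial is an irreducible cubic over Q and its discriminant is -1472, which is not a perfect square. For an irreducible cubic, a non-square discriminant gives Galois group S_3.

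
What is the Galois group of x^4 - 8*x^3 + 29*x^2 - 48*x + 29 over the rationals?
S_4, the symmetric group on 4 letters

The polynomial is an irreducible quartic over Q and its discriminant is 3664, which is not a perfect square, so the Galois group is not contained in A_4. The resolvent cubic y^3 - 29*y^2 + 268*y - 796 is irreducible over Q. An irreducible resolvent with non-square discriminant gives S_4.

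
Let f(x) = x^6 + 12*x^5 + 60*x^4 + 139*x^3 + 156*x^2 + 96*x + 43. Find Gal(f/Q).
The polynomial f is an irreducible sextic over Q, so G = Gal(f/Q) is one of the 16 transitive subgroups 6T1, ..., 6T16 of S_6. The discriminant of f is -2573642648187, which is not a perfect square, so G is not contained in A_6. The transitive groups of degree 6 not contained in A_6 are: C_6 (6T1, order 6), S_3 (6T2, order 6), D_6 (6T3, order 12), C_3 x S_3 (6T5, order 18), A_4 x C_2 (6T6, order 24), S_4 (6T8, order 24), S_3 x S_3 (6T9, order 36), S_4 x C_2 (6T11, order 48), (S_3 x S_3) : C_2 (6T13, order 72), PGL(2,5) (6T14, order 120), S_6 (6T16, order 720). By Dedekind's theorem, for a prime p not dividing disc(f) the degrees of the irreducible factors of f mod p form the cycle type of an element of G. Factoring f modulo the 26 such primes p <= 127 (skipping 3, 13, 17, 41, 43, which divide the discriminant), each new pattern first appears at: mod 2: f = (x^6 + x^3 + 1), pattern 6; mod 7: f = (x + 4)(x^2 + 5x + 2)(x^3 + 3x^2 + 4x + 1), pattern 3+2+1; mod 11: f = (x^2 + 2x + 2)(x^4 + 10x^3 + 5x^2 + 10x + 5), pattern 4+2; mod 31: f = (x + 10)(x + 29)(x^2 + 17x + 5)(x^2 + 18x + 16), pattern 2+2+1+1; mod 61: f = (x + 4)(x + 14)(x + 31)(x + 56)(x^2 + 29x + 1), pattern 2+1+1+1+1; mod 97: f = (x + 26)(x + 37)(x + 92)(x^3 + 51x^2 + 44x + 52), pattern 3+1+1+1; mod 113: f = (x^2 + 50x + 66)(x^2 + 79x + 5)(x^2 + 109x + 58), pattern 2+2+2; mod 127: f = (x^3 + 55x^2 + 26x + 115)(x^3 + 84x^2 + 113x + 7), pattern 3+3. No other pattern occurs in this range, so the set of observed cycle types is {6, 3+2+1, 4+2, 2+2+1+1, 2+1+1+1+1, 3+1+1+1, 2+2+2, 3+3}. The candidates containing elements of all these cycle types are (S_3 x S_3) : C_2 (6T13) of order 72, S_6 (6T16) of order 720; the others are excluded. The observed types are precisely the cycle types that occur in (S_3 x S_3) : C_2 (6T13) (apart from the identity). Each of the other remaining candidates has further cycle types, and by the Chebotarev density theorem the matching factorization patterns would occur for a proportion of primes equal to their share of the group: S_6 (6T16) additionally contains elements of type 5+1, 4+1+1 (234 of its 720 elements, about 32% of primes). None of the 26 primes tested shows any such pattern (for each of these groups the chance of that is below 10^-4), which rules them out. Hence G = (S_3 x S_3) : C_2 (6T13), of order 72.

(S_3 x S_3) : C_2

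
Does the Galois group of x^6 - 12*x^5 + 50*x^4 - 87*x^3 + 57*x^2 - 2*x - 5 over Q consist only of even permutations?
The polynomial is irreducible of degree 6 over Q. Its discriminant is 30991489 = 5567^2, a perfect square. A Galois group lies in the alternating group exactly when the discriminant is a square in Q, so the Galois group (PSL(2,5)) is contained in A_6.

Yes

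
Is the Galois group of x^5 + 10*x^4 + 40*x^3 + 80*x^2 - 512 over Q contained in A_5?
The polynomial is irreducible of degree 5 over Q. Its discriminant is 67108864000000 = 8192000^2, a perfect square. A Galois group lies in the alternating group exactly when the discriminant is a square in Q, so the Galois group (D_5) is contained in A_5.

Yes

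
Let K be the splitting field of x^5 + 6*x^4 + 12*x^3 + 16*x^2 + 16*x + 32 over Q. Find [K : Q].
10

The degree of the splitting field over Q equals the order of the Galois group, so first determine the group. The polynomial f is an irreducible quintic over Q, so G = Gal(f/Q) is a transitive subgroup of S_5: one of C_5 (5T1, order 5), D_5 (5T2, order 10), F_20 (5T3, order 20), A_5 (5T4, order 60) or S_5 (5T5, order 120). The discriminant of f is 2316304384 = 48128^2, a perfect square, so G is contained in A_5. The transitive groups of degree 5 contained in A_5 are: C_5 (5T1, order 5), D_5 (5T2, order 10), A_5 (5T4, order 60). By Dedekind's theorem, for a prime p not dividing disc(f) the degrees of the irreducible factors of f mod p form the cycle type of an element of G. Factoring f modulo the 23 such primes p <= 97 (skipping 2, 47, which divide the discriminant), each new pattern first appears at: mod 3: f = (x^5 + x^2 + x + 2), pattern 5; mod 5: f = (x + 1)(x^2 + x + 2)(x^2 + 4x + 1), pattern 2+2+1; mod 83: f = (x + 14)(x + 27)(x + 65)(x + 67)(x + 82), pattern 1+1+1+1+1. No other pattern occurs in this range, so the set of observed cycle types is {5, 2+2+1, 1+1+1+1+1}. The candidates containing elements of all these cycle types are D_5 (5T2) of order 10, A_5 (5T4) of order 60; the others are excluded. The observed types are precisely the cycle types that occur in D_5 (5T2). Each of the other remaining candidates has further cycle types, and by the Chebotarev density theorem the matching factorization patterns would occur for a proportion of primes equal to their share of the group: A_5 (5T4) additionally contains elements of type 3+1+1 (20 of its 60 elements, about 33% of primes). None of the 23 primes tested shows any such pattern (for each of these groups the chance of that is below 10^-4), which rules them out. Hence G = D_5 (5T2), of order 10. The Galois group D_5 (5T2) has order 10, so the splitting field has degree 10 over Q.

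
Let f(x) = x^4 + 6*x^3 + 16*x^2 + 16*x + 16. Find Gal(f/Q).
4T1: C_4

The polynomial is an irreducible quartic over Q and its discriminant is 512000, which is not a perfect square, so the Galois group is not contained in A_4. The resolvent cubic y^3 - 16*y^2 + 32*y + 192 has exactly one rational root, so the Galois group is C_4 or D_4. The quartic becomes reducible over Q(sqrt(disc)), so the group is C_4.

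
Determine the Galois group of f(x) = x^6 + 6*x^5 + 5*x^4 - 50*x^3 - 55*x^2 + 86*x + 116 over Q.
(C_3 x C_3) : C_4 (order 36)

The polynomial f is an irreducible sextic over Q, so G = Gal(f/Q) is one of the 16 transitive subgroups 6T1, ..., 6T16 of S_6. The discriminant of f is 38875225000000 = 6235000^2, a perfect square, so G is contained in A_6. The transitive groups of degree 6 contained in A_6 are: A_4 (6T4, order 12), S_4 (6T7, order 24), (C_3 x C_3) : C_4 (6T10, order 36), PSL(2,5) (6T12, order 60), A_6 (6T15, order 360). By Dedekind's theorem, for a prime p not dividing disc(f) the degrees of the irreducible factors of f mod p form the cycle type of an element of G. Factoring f modulo the 19 such primes p <= 83 (skipping 2, 5, 29, 43, which divide the discriminant), each new pattern first appears at: mod 3: f = (x^2 + x + 2)(x^4 + 2x^3 + x^2 + 2x + 1), pattern 4+2; mod 11: f = (x^3 + 7x^2 + x + 8)(x^3 + 10x^2 + 9), pattern 3+3; mod 19: f = (x + 2)(x + 16)(x^2 + 11x + 3)(x^2 + 15x + 2), pattern 2+2+1+1; mod 61: f = (x + 22)(x + 25)(x + 43)(x^3 + 38x^2 + 53x + 41), pattern 3+1+1+1. No other pattern occurs in this range, so the set of observed cycle types is {4+2, 3+3, 2+2+1+1, 3+1+1+1}. The candidates containing elements of all these cycle types are (C_3 x C_3) : C_4 (6T10) of order 36, A_6 (6T15) of order 360; the others are excluded. The observed types are precisely the cycle types that occur in (C_3 x C_3) : C_4 (6T10) (apart from the identity). Each of the other remaining candidates has further cycle types, and by the Chebotarev density theorem the matching factorization patterns would occur for a proportion of primes equal to their share of the group: A_6 (6T15) additionally contains elements of type 5+1 (144 of its 360 elements, about 40% of primes). None of the 19 primes tested shows any such pattern (for each of these groups the chance of that is below 10^-4), which rules them out. Hence G = (C_3 x C_3) : C_4 (6T10), of order 36.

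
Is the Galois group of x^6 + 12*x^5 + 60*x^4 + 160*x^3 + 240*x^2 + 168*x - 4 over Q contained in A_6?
Yes

The polynomial is irreducible of degree 6 over Q. Its discriminant is 746496000000 = 864000^2, a perfect square. A Galois group lies in the alternating group exactly when the discriminant is a square in Q, so the Galois group (A_6) is contained in A_6.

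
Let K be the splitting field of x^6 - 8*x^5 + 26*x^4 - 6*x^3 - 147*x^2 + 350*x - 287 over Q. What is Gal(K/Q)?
6T4: A_4

The polynomial f is an irreducible sextic over Q, so G = Gal(f/Q) is one of the 16 transitive subgroups 6T1, ..., 6T16 of S_6. The discriminant of f is 1728393484898304 = 41573952^2, a perfect square, so G is contained in A_6. The transitive groups of degree 6 contained in A_6 are: A_4 (6T4, order 12), S_4 (6T7, order 24), (C_3 x C_3) : C_4 (6T10, order 36), PSL(2,5) (6T12, order 60), A_6 (6T15, order 360). By Dedekind's theorem, for a prime p not dividing disc(f) the degrees of the irreducible factors of f mod p form the cycle type of an element of G. Factoring f modulo the 33 such primes p <= 151 (skipping 2, 3, 7, which divide the discriminant), each new pattern first appears at: mod 5: f = (x^3 + 3x^2 + x + 2)(x^3 + 4x^2 + 3x + 4), pattern 3+3; mod 13: f = (x + 8)(x + 10)(x^2 + x + 4)(x^2 + 12x + 8), pattern 2+2+1+1. No other pattern occurs in this range, so the set of observed cycle types is {3+3, 2+2+1+1}. The candidates containing elements of all these cycle types are A_4 (6T4) of order 12, S_4 (6T7) of order 24, (C_3 x C_3) : C_4 (6T10) of order 36, PSL(2,5) (6T12) of order 60, A_6 (6T15) of order 360; the others are excluded. The observed types are precisely the cycle types that occur in A_4 (6T4) (apart from the identity). Each of the other remaining candidates has further cycle types, and by the Chebotarev density theorem the matching factorization patterns would occur for a proportion of primes equal to their share of the group: S_4 (6T7) additionally contains elements of type 4+2 (6 of its 24 elements, about 25% of primes); (C_3 x C_3) : C_4 (6T10) additionally contains elements of type 4+2, 3+1+1+1 (22 of its 36 elements, about 61% of primes); PSL(2,5) (6T12) additionally contains elements of type 5+1 (24 of its 60 elements, about 40% of primes); A_6 (6T15) additionally contains elements of type 5+1, 4+2, 3+1+1+1 (274 of its 360 elements, about 76% of primes). None of the 33 primes tested shows any such pattern (for each of these groups the chance of that is below 10^-4), which rules them out. Hence G = A_4 (6T4), of order 12.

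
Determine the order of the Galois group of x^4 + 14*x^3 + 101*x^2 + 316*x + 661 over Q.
4

The degree of the splitting field over Q equals the order of the Galois group, so first determine the group. The polynomial is an irreducible quartic over Q and its discriminant is 4835811600 = 69540^2, a perfect square, so the Galois group is contained in A_4. The resolvent cubic y^3 - 101*y^2 + 1780*y + 37632 splits completely over Q, which gives the Klein four-group V_4. The Galois group V_4 (4T2) has order 4, so the splitting field has degree 4 over Q.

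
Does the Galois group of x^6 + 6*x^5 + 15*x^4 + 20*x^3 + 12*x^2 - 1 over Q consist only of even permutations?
The polynomial is irreducible of degree 6 over Q. Its discriminant is -419904, which is not a perfect square. A Galois group lies in the alternating group exactly when the discriminant is a square in Q, so the Galois group (A_4 x C_2) is not contained in A_6.

No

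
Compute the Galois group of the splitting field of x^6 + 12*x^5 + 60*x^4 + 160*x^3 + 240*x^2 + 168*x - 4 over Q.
A_6, the alternating group on 6 letters

The polynomial f is an irreducible sextic over Q, so G = Gal(f/Q) is one of the 16 transitive subgroups 6T1, ..., 6T16 of S_6. The discriminant of f is 746496000000 = 864000^2, a perfect square, so G is contained in A_6. The transitive groups of degree 6 contained in A_6 are: A_4 (6T4, order 12), S_4 (6T7, order 24), (C_3 x C_3) : C_4 (6T10, order 36), PSL(2,5) (6T12, order 60), A_6 (6T15, order 360). By Dedekind's theorem, for a prime p not dividing disc(f) the degrees of the irreducible factors of f mod p form the cycle type of an element of G. Factoring f modulo the 6 such primes p <= 23 (skipping 2, 3, 5, which divide the discriminant), each new pattern first appears at: mod 7: f = (x + 6)(x^5 + 6x^4 + 3x^3 + 2x^2 + 4x + 4), pattern 5+1; mod 23: f = (x + 4)(x + 13)(x + 18)(x^3 + x + 17), pattern 3+1+1+1. No other pattern occurs in this range, so the set of observed cycle types is {5+1, 3+1+1+1}. Among the candidates above, the only group containing elements of all these cycle types is A_6 (6T15) — each of A_4 (6T4), S_4 (6T7), (C_3 x C_3) : C_4 (6T10), PSL(2,5) (6T12) lacks at least one of them. Hence G = A_6 (6T15), of order 360.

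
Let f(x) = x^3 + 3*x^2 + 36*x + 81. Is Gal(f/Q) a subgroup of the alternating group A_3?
The polynomial is irreducible of degree 3 over Q. Its discriminant is -203391, which is not a perfect square. A Galois group lies in the alternating group exactly when the discriminant is a square in Q, so the Galois group (S_3) is not contained in A_3.

No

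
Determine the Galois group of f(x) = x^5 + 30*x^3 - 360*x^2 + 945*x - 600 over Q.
F_20

The polynomial f is an irreducible quintic over Q, so G = Gal(f/Q) is a transitive subgroup of S_5: one of C_5 (5T1, order 5), D_5 (5T2, order 10), F_20 (5T3, order 20), A_5 (5T4, order 60) or S_5 (5T5, order 120). The discriminant of f is 2055418675200000, which is not a perfect square, so G is not contained in A_5. The transitive groups of degree 5 not contained in A_5 are: F_20 (5T3, order 20), S_5 (5T5, order 120). By Dedekind's theorem, for a prime p not dividing disc(f) the degrees of the irreducible factors of f mod p form the cycle type of an element of G. Factoring f modulo the 18 such primes p <= 79 (skipping 2, 3, 5, 11, which divide the discriminant), each new pattern first appears at: mod 7: f = (x + 3)(x^4 + 4x^3 + 4x^2 + 6x + 3), pattern 4+1; mod 19: f = (x^5 + 11x^3 + x^2 + 14x + 8), pattern 5; mod 61: f = (x + 59)(x^2 + 31x + 4)(x^2 + 32x + 14), pattern 2+2+1. No other pattern occurs in this range, so the set of observed cycle types is {4+1, 5, 2+2+1}. The candidates containing elements of all these cycle types are F_20 (5T3) of order 20, S_5 (5T5) of order 120; the others are excluded. The observed types are precisely the cycle types that occur in F_20 (5T3) (apart from the identity). Each of the other remaining candidates has further cycle types, and by the Chebotarev density theorem the matching factorization patterns would occur for a proportion of primes equal to their share of the group: S_5 (5T5) additionally contains elements of type 3+2, 3+1+1, 2+1+1+1 (50 of its 120 elements, about 42% of primes). None of the 18 primes tested shows any such pattern (for each of these groups the chance of that is below 10^-4), which rules them out. Hence G = F_20 (5T3), of order 20.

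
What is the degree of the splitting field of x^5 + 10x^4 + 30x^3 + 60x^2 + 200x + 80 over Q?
10

The degree of the splitting field over Q equals the order of the Galois group, so first determine the group. The polynomial f is an irreducible quintic over Q, so G = Gal(f/Q) is a transitive subgroup of S_5: one of C_5 (5T1, order 5), D_5 (5T2, order 10), F_20 (5T3, order 20), A_5 (5T4, order 60) or S_5 (5T5, order 120). The discriminant of f is 1327104000000 = 1152000^2, a perfect square, so G is contained in A_5. The transitive groups of degree 5 contained in A_5 are: C_5 (5T1, order 5), D_5 (5T2, order 10), A_5 (5T4, order 60). By Dedekind's theorem, for a prime p not dividing disc(f) the degrees of the irreducible factors of f mod p form the cycle type of an element of G. Factoring f modulo the 23 such primes p <= 101 (skipping 2, 3, 5, which divide the discriminant), each new pattern first appears at: mod 7: f = (x^5 + 3x^4 + 2x^3 + 4x^2 + 4x + 3), pattern 5; mod 17: f = (x + 13)(x^2 + 3x + 3)(x^2 + 11x + 16), pattern 2+2+1. No other pattern occurs in this range, so the set of observed cycle types is {5, 2+2+1}. The candidates containing elements of all these cycle types are D_5 (5T2) of order 10, A_5 (5T4) of order 60; the others are excluded. The observed types are precisely the cycle types that occur in D_5 (5T2) (apart from the identity). Each of the other remaining candidates has further cycle types, and by the Chebotarev density theorem the matching factorization patterns would occur for a proportion of primes equal to their share of the group: A_5 (5T4) additionally contains elements of type 3+1+1 (20 of its 60 elements, about 33% of primes). None of the 23 primes tested shows any such pattern (for each of these groups the chance of that is below 10^-4), which rules them out. Hence G = D_5 (5T2), of order 10. The Galois group D_5 (5T2) has order 10, so the splitting field has degree 10 over Q.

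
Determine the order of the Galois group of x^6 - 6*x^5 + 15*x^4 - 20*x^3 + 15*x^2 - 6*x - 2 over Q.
12

The degree of the splitting field over Q equals the order of the Galois group, so first determine the group. The polynomial f is an irreducible sextic over Q, so G = Gal(f/Q) is one of the 16 transitive subgroups 6T1, ..., 6T16 of S_6. The discriminant of f is 11337408, which is not a perfect square, so G is not contained in A_6. The transitive groups of degree 6 not contained in A_6 are: C_6 (6T1, order 6), S_3 (6T2, order 6), D_6 (6T3, order 12), C_3 x S_3 (6T5, order 18), A_4 x C_2 (6T6, order 24), S_4 (6T8, order 24), S_3 x S_3 (6T9, order 36), S_4 x C_2 (6T11, order 48), (S_3 x S_3) : C_2 (6T13, order 72), PGL(2,5) (6T14, order 120), S_6 (6T16, order 720). By Dedekind's theorem, for a prime p not dividing disc(f) the degrees of the irreducible factors of f mod p form the cycle type of an element of G. Factoring f modulo the 79 such primes p <= 419 (skipping 2, 3, which divide the discriminant), each new pattern first appears at: mod 5: f = (x^2 + 2)(x^2 + x + 1)(x^2 + 3x + 4), pattern 2+2+2; mod 7: f = (x^6 + x^5 + x^4 + x^3 + x^2 + x + 5), pattern 6; mod 11: f = (x + 2)(x + 7)(x^2 + x + 7)(x^2 + 6x + 2), pattern 2+2+1+1; mod 13: f = (x^3 + 10x^2 + 3x + 3)(x^3 + 10x^2 + 3x + 8), pattern 3+3; mod 61: f = (x + 1)(x + 25)(x + 27)(x + 32)(x + 34)(x + 58), pattern 1+1+1+1+1+1. No other pattern occurs in this range, so the set of observed cycle types is {2+2+2, 6, 2+2+1+1, 3+3, 1+1+1+1+1+1}. The candidates containing elements of all these cycle types are D_6 (6T3) of order 12, A_4 x C_2 (6T6) of order 24, S_3 x S_3 (6T9) of order 36, S_4 x C_2 (6T11) of order 48, (S_3 x S_3) : C_2 (6T13) of order 72, PGL(2,5) (6T14) of order 120, S_6 (6T16) of order 720; the others are excluded. The observed types are precisely the cycle types that occur in D_6 (6T3). Each of the other remaining candidates has further cycle types, and by the Chebotarev density theorem the matching factorization patterns would occur for a proportion of primes equal to their share of the group: A_4 x C_2 (6T6) additionally contains elements of type 2+1+1+1+1 (3 of its 24 elements, about 12% of primes); S_3 x S_3 (6T9) additionally contains elements of type 3+1+1+1 (4 of its 36 elements, about 11% of primes); S_4 x C_2 (6T11) additionally contains elements of type 4+2, 4+1+1, 2+1+1+1+1 (15 of its 48 elements, about 31% of primes); (S_3 x S_3) : C_2 (6T13) additionally contains elements of type 4+2, 3+2+1, 3+1+1+1, 2+1+1+1+1 (40 of its 72 elements, about 56% of primes); PGL(2,5) (6T14) additionally contains elements of type 5+1, 4+1+1 (54 of its 120 elements, about 45% of primes); S_6 (6T16) additionally contains elements of type 5+1, 4+2, 4+1+1, 3+2+1, 3+1+1+1, 2+1+1+1+1 (499 of its 720 elements, about 69% of primes). None of the 79 primes tested shows any such pattern (for each of these groups the chance of that is below 10^-4), which rules them out. Hence G = D_6 (6T3), of order 12. The Galois group D_6 (6T3) has order 12, so the splitting field has degree 12 over Q.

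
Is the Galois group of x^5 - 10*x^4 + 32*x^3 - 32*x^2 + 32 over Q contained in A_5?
No

The polynomial is irreducible of degree 5 over Q. Its discriminant is 3008364544, which is not a perfect square. A Galois group lies in the alternating group exactly when the discriminant is a square in Q, so the Galois group (S_5) is not contained in A_5.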